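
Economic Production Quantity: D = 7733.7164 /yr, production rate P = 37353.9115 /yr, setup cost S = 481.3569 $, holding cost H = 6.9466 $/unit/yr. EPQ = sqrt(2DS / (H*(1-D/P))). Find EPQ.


1 - D/P = 1 - 0.2070 = 0.7930
H*(1-D/P) = 5.5084
2DS = 7445355.5036
EPQ = sqrt(1351640.8793) = 1162.6009

1162.6009 units


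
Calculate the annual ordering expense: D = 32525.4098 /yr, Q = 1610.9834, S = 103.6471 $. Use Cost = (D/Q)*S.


Number of orders = D/Q = 20.1898
Cost = 20.1898 * 103.6471 = 2092.6127

2092.6127 $/yr


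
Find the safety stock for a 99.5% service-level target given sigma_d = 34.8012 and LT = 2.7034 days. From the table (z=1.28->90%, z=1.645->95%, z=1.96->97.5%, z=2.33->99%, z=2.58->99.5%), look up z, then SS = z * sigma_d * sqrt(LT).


From the table, SL = 99.5% corresponds to z = 2.58
sqrt(LT) = sqrt(2.7034) = 1.6442
SS = 2.58 * 34.8012 * 1.6442 = 147.6281

147.6281 units


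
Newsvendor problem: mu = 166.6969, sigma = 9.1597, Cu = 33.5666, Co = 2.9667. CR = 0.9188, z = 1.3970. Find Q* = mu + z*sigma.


CR = Cu/(Cu+Co) = 33.5666/(33.5666+2.9667) = 0.9188
z = 1.3970
Q* = 166.6969 + 1.3970 * 9.1597 = 179.4930

179.4930 units


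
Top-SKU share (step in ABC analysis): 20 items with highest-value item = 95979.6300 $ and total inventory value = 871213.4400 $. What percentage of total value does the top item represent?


Top item = 95979.6300
Total = 871213.4400
Percentage = 95979.6300 / 871213.4400 * 100 = 11.0168

11.0168%


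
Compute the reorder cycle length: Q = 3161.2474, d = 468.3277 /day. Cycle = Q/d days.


Cycle = 3161.2474 / 468.3277 = 6.7501

6.7501 days


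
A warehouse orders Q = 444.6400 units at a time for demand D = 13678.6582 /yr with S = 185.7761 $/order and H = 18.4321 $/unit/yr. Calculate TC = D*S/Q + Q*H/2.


Ordering cost = D*S/Q = 5715.1128
Holding cost = Q*H/2 = 4097.8245
TC = 5715.1128 + 4097.8245 = 9812.9373

9812.9373 $/yr


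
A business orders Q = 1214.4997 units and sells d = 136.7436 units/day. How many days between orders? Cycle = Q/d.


Cycle = 1214.4997 / 136.7436 = 8.8816

8.8816 days


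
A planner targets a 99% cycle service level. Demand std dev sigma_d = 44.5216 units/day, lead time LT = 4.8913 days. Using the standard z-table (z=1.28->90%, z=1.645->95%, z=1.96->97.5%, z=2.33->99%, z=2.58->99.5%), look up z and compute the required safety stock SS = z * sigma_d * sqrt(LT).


From the table, SL = 99% corresponds to z = 2.33
sqrt(LT) = sqrt(4.8913) = 2.2116
SS = 2.33 * 44.5216 * 2.2116 = 229.4240

229.4240 units


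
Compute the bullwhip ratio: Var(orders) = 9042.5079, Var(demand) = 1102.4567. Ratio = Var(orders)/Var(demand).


BW = 9042.5079 / 1102.4567 = 8.2021

8.2021


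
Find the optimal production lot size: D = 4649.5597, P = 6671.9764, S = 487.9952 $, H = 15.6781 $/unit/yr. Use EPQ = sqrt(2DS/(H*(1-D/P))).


1 - D/P = 1 - 0.6969 = 0.3031
H*(1-D/P) = 4.7524
2DS = 4537925.6314
EPQ = sqrt(954877.8137) = 977.1785

977.1785 units


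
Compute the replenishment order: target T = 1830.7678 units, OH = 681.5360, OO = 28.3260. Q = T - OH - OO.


Inventory position = OH + OO = 681.5360 + 28.3260 = 709.8620
Q = 1830.7678 - 709.8620 = 1120.9058

1120.9058 units


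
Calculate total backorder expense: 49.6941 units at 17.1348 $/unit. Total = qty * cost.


Total = 49.6941 * 17.1348 = 851.4985

851.4985 $


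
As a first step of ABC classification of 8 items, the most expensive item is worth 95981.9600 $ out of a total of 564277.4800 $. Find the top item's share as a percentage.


Top item = 95981.9600
Total = 564277.4800
Percentage = 95981.9600 / 564277.4800 * 100 = 17.0097

17.0097%


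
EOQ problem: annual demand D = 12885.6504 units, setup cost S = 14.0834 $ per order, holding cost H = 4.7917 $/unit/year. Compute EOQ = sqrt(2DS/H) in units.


2*D*S = 2 * 12885.6504 * 14.0834 = 362947.5377
2*D*S/H = 75745.0462
EOQ = sqrt(75745.0462) = 275.2182

275.2182 units


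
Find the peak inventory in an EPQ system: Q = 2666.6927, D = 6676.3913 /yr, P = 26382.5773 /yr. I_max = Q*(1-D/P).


D/P = 0.2531
1 - D/P = 0.7469
I_max = 2666.6927 * 0.7469 = 1991.8578

1991.8578 units


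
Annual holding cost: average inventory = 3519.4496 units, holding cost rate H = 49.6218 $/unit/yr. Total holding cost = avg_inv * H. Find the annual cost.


Cost = 3519.4496 * 49.6218 = 174641.4242

174641.4242 $/yr


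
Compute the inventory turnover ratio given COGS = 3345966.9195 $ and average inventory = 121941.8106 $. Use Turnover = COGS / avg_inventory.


Turnover = 3345966.9195 / 121941.8106 = 27.4390

27.4390


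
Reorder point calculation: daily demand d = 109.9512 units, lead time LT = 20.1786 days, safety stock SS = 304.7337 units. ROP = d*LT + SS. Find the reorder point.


d*LT = 109.9512 * 20.1786 = 2218.6613
ROP = 2218.6613 + 304.7337 = 2523.3950

2523.3950 units


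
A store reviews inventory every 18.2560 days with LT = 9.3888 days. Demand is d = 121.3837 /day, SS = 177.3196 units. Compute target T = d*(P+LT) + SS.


P + LT = 27.6448
d*(P+LT) = 121.3837 * 27.6448 = 3355.6281
T = 3355.6281 + 177.3196 = 3532.9477

3532.9477 units


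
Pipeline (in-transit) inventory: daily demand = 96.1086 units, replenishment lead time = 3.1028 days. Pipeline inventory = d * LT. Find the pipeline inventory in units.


Pipeline = 96.1086 * 3.1028 = 298.2058

298.2058 units


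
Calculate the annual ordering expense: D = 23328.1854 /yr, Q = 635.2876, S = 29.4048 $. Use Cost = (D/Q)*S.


Number of orders = D/Q = 36.7207
Cost = 36.7207 * 29.4048 = 1079.7639

1079.7639 $/yr


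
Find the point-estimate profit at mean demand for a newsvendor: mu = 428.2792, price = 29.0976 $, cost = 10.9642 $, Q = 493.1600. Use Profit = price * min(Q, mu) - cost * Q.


Sales at mu = min(493.1600, 428.2792) = 428.2792
Revenue = 29.0976 * 428.2792 = 12461.8968
Total cost = 10.9642 * 493.1600 = 5407.1049
Profit = 12461.8968 - 5407.1049 = 7054.7920

7054.7920 $


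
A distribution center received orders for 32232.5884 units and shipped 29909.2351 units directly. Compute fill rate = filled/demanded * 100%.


FR = 29909.2351 / 32232.5884 * 100 = 92.7919

92.7919%


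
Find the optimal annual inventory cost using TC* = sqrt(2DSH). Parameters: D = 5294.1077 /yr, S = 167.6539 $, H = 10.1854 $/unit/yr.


2*D*S*H = 18080669.9078
TC* = sqrt(18080669.9078) = 4252.1371

4252.1371 $/yr


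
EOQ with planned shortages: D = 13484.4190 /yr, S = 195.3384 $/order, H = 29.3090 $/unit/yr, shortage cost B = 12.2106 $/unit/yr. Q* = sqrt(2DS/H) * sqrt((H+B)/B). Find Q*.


sqrt(2DS/H) = 423.9596
sqrt((H+B)/B) = 1.8440
Q* = 423.9596 * 1.8440 = 781.7763

781.7763 units


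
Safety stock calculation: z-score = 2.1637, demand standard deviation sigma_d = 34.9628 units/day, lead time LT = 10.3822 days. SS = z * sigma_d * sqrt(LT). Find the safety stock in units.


sqrt(LT) = sqrt(10.3822) = 3.2221
SS = 2.1637 * 34.9628 * 3.2221 = 243.7519

243.7519 units


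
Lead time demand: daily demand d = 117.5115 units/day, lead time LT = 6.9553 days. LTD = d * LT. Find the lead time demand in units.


LTD = 117.5115 * 6.9553 = 817.3277

817.3277 units


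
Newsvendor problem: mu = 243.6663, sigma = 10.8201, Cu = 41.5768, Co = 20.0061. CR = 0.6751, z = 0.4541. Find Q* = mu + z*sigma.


CR = Cu/(Cu+Co) = 41.5768/(41.5768+20.0061) = 0.6751
z = 0.4541
Q* = 243.6663 + 0.4541 * 10.8201 = 248.5797

248.5797 units


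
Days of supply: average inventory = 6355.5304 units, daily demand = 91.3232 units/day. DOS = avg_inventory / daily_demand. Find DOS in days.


DOS = 6355.5304 / 91.3232 = 69.5938

69.5938 days


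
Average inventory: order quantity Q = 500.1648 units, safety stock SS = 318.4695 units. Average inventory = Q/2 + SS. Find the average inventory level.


Q/2 = 250.0824
Avg = 250.0824 + 318.4695 = 568.5519

568.5519 units


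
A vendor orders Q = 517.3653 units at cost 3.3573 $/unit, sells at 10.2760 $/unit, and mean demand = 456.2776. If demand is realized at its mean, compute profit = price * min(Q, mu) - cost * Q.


Sales at mu = min(517.3653, 456.2776) = 456.2776
Revenue = 10.2760 * 456.2776 = 4688.7086
Total cost = 3.3573 * 517.3653 = 1736.9505
Profit = 4688.7086 - 1736.9505 = 2951.7581

2951.7581 $


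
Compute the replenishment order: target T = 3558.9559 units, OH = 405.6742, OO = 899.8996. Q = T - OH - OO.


Inventory position = OH + OO = 405.6742 + 899.8996 = 1305.5738
Q = 3558.9559 - 1305.5738 = 2253.3821

2253.3821 units


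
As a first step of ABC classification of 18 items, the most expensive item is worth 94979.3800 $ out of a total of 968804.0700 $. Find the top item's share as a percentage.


Top item = 94979.3800
Total = 968804.0700
Percentage = 94979.3800 / 968804.0700 * 100 = 9.8038

9.8038%


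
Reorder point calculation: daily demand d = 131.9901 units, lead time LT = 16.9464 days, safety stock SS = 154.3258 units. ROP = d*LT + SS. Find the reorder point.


d*LT = 131.9901 * 16.9464 = 2236.7570
ROP = 2236.7570 + 154.3258 = 2391.0828

2391.0828 units


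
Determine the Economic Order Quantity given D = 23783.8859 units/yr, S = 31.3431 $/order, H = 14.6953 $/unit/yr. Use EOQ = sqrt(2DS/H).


2*D*S = 2 * 23783.8859 * 31.3431 = 1490921.4283
2*D*S/H = 101455.6646
EOQ = sqrt(101455.6646) = 318.5211

318.5211 units


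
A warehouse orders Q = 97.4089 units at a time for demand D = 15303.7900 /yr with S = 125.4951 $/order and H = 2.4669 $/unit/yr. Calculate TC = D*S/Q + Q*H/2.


Ordering cost = D*S/Q = 19716.3776
Holding cost = Q*H/2 = 120.1490
TC = 19716.3776 + 120.1490 = 19836.5266

19836.5266 $/yr


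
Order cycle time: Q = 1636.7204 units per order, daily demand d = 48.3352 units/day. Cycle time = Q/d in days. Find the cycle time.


Cycle = 1636.7204 / 48.3352 = 33.8619

33.8619 days


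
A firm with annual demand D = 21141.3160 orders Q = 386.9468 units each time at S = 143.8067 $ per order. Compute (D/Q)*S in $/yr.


Number of orders = D/Q = 54.6362
Cost = 54.6362 * 143.8067 = 7857.0565

7857.0565 $/yr


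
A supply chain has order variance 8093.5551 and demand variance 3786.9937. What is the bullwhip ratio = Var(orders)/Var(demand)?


BW = 8093.5551 / 3786.9937 = 2.1372

2.1372


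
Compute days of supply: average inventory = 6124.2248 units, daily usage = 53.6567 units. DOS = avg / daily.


DOS = 6124.2248 / 53.6567 = 114.1372

114.1372 days


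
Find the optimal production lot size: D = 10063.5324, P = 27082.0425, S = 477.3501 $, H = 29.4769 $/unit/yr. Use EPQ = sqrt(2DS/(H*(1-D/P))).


1 - D/P = 1 - 0.3716 = 0.6284
H*(1-D/P) = 18.5235
2DS = 9607656.3950
EPQ = sqrt(518675.2598) = 720.1911

720.1911 units


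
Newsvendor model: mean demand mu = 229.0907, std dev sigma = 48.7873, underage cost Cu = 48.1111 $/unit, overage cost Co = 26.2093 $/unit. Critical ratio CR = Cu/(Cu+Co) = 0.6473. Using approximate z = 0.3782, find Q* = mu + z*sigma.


CR = Cu/(Cu+Co) = 48.1111/(48.1111+26.2093) = 0.6473
z = 0.3782
Q* = 229.0907 + 0.3782 * 48.7873 = 247.5421

247.5421 units


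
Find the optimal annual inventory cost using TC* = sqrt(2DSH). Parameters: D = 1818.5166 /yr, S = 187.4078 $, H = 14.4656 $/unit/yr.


2*D*S*H = 9859874.3342
TC* = sqrt(9859874.3342) = 3140.0437

3140.0437 $/yr


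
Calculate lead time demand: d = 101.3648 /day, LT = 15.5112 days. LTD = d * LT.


LTD = 101.3648 * 15.5112 = 1572.2897

1572.2897 units


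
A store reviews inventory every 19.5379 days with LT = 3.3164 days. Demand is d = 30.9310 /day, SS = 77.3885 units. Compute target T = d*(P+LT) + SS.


P + LT = 22.8543
d*(P+LT) = 30.9310 * 22.8543 = 706.9064
T = 706.9064 + 77.3885 = 784.2949

784.2949 units


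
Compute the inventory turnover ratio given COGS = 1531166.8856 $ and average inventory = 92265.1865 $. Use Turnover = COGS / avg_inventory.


Turnover = 1531166.8856 / 92265.1865 = 16.5953

16.5953


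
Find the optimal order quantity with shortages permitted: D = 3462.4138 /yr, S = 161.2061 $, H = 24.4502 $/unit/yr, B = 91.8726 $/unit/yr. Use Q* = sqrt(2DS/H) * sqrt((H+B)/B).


sqrt(2DS/H) = 213.6751
sqrt((H+B)/B) = 1.1252
Q* = 213.6751 * 1.1252 = 240.4326

240.4326 units


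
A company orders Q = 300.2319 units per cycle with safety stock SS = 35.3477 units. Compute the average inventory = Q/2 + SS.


Q/2 = 150.1159
Avg = 150.1159 + 35.3477 = 185.4637

185.4637 units


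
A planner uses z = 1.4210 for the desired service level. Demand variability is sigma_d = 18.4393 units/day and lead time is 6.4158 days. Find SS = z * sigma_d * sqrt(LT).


sqrt(LT) = sqrt(6.4158) = 2.5329
SS = 1.4210 * 18.4393 * 2.5329 = 66.3688

66.3688 units


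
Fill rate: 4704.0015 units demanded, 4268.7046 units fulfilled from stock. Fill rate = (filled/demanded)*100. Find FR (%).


FR = 4268.7046 / 4704.0015 * 100 = 90.7462

90.7462%


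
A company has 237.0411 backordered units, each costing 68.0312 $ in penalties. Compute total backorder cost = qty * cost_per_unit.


Total = 237.0411 * 68.0312 = 16126.1905

16126.1905 $


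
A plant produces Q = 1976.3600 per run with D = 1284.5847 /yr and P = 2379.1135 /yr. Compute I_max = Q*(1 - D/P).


D/P = 0.5399
1 - D/P = 0.4601
I_max = 1976.3600 * 0.4601 = 909.2391

909.2391 units


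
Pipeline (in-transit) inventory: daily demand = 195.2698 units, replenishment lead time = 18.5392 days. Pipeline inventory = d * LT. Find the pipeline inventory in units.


Pipeline = 195.2698 * 18.5392 = 3620.1459

3620.1459 units


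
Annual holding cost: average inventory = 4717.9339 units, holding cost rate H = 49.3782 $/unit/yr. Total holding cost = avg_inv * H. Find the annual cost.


Cost = 4717.9339 * 49.3782 = 232963.0837

232963.0837 $/yr


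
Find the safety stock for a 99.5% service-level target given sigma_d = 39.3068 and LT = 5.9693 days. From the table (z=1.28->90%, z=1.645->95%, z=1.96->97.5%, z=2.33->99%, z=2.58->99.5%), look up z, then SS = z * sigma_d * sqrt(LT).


From the table, SL = 99.5% corresponds to z = 2.58
sqrt(LT) = sqrt(5.9693) = 2.4432
SS = 2.58 * 39.3068 * 2.4432 = 247.7702

247.7702 units


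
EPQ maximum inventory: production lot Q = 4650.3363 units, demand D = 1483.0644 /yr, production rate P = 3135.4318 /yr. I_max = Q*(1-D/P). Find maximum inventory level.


D/P = 0.4730
1 - D/P = 0.5270
I_max = 4650.3363 * 0.5270 = 2450.7196

2450.7196 units


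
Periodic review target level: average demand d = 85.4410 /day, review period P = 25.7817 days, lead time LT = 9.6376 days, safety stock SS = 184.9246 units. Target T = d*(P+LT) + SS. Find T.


P + LT = 35.4193
d*(P+LT) = 85.4410 * 35.4193 = 3026.2604
T = 3026.2604 + 184.9246 = 3211.1850

3211.1850 units


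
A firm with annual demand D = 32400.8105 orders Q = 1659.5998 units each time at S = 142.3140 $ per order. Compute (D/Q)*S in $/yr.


Number of orders = D/Q = 19.5233
Cost = 19.5233 * 142.3140 = 2778.4343

2778.4343 $/yr


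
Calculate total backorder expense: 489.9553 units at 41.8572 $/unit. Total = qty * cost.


Total = 489.9553 * 41.8572 = 20508.1570

20508.1570 $


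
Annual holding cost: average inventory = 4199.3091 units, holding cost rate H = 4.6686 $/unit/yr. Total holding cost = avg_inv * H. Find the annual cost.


Cost = 4199.3091 * 4.6686 = 19604.8945

19604.8945 $/yr


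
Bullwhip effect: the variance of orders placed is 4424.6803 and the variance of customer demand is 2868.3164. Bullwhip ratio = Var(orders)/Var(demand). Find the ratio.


BW = 4424.6803 / 2868.3164 = 1.5426

1.5426


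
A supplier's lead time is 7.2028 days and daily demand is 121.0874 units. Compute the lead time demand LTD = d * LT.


LTD = 121.0874 * 7.2028 = 872.1683

872.1683 units


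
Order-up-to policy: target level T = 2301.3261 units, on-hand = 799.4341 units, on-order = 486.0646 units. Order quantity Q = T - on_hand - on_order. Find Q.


Inventory position = OH + OO = 799.4341 + 486.0646 = 1285.4987
Q = 2301.3261 - 1285.4987 = 1015.8274

1015.8274 units


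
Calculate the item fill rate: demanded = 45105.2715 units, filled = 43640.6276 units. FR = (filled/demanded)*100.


FR = 43640.6276 / 45105.2715 * 100 = 96.7528

96.7528%


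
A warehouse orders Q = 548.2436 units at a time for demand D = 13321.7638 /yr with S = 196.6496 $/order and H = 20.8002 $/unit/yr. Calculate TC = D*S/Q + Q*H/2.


Ordering cost = D*S/Q = 4778.3860
Holding cost = Q*H/2 = 5701.7883
TC = 4778.3860 + 5701.7883 = 10480.1742

10480.1742 $/yr


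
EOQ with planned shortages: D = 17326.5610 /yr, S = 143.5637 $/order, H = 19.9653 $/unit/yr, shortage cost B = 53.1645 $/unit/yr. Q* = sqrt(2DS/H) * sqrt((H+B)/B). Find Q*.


sqrt(2DS/H) = 499.1782
sqrt((H+B)/B) = 1.1728
Q* = 499.1782 * 1.1728 = 585.4528

585.4528 units


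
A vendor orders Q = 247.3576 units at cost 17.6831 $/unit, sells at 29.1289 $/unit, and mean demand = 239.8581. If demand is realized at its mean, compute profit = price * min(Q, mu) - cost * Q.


Sales at mu = min(247.3576, 239.8581) = 239.8581
Revenue = 29.1289 * 239.8581 = 6986.8026
Total cost = 17.6831 * 247.3576 = 4374.0492
Profit = 6986.8026 - 4374.0492 = 2612.7534

2612.7534 $


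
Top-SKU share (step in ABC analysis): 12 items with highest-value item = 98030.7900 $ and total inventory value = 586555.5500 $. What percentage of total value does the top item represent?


Top item = 98030.7900
Total = 586555.5500
Percentage = 98030.7900 / 586555.5500 * 100 = 16.7130

16.7130%


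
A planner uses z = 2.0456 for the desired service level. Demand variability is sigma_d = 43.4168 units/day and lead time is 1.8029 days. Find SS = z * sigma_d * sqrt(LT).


sqrt(LT) = sqrt(1.8029) = 1.3427
SS = 2.0456 * 43.4168 * 1.3427 = 119.2516

119.2516 units


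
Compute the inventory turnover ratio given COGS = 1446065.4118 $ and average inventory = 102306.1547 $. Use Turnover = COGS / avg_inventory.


Turnover = 1446065.4118 / 102306.1547 = 14.1347

14.1347


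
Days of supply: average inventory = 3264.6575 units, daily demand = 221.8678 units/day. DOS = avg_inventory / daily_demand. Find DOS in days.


DOS = 3264.6575 / 221.8678 = 14.7144

14.7144 days


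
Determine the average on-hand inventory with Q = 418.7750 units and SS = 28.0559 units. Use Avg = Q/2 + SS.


Q/2 = 209.3875
Avg = 209.3875 + 28.0559 = 237.4434

237.4434 units


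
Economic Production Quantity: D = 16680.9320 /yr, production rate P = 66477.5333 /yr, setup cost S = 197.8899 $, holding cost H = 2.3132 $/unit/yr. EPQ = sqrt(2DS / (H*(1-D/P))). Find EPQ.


1 - D/P = 1 - 0.2509 = 0.7491
H*(1-D/P) = 1.7328
2DS = 6601975.9308
EPQ = sqrt(3810096.2494) = 1951.9468

1951.9468 units


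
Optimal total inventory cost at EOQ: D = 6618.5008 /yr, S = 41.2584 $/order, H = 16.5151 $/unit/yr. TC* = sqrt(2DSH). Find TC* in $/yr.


2*D*S*H = 9019515.5388
TC* = sqrt(9019515.5388) = 3003.2508

3003.2508 $/yr


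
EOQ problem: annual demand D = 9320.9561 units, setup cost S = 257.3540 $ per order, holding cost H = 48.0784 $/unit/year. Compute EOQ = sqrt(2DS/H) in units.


2*D*S = 2 * 9320.9561 * 257.3540 = 4797570.6723
2*D*S/H = 99786.4045
EOQ = sqrt(99786.4045) = 315.8899

315.8899 units


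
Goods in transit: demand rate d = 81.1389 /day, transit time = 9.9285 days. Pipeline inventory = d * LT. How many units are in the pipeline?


Pipeline = 81.1389 * 9.9285 = 805.5876

805.5876 units


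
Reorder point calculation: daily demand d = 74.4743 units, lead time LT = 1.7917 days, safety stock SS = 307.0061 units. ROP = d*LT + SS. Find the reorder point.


d*LT = 74.4743 * 1.7917 = 133.4356
ROP = 133.4356 + 307.0061 = 440.4417

440.4417 units


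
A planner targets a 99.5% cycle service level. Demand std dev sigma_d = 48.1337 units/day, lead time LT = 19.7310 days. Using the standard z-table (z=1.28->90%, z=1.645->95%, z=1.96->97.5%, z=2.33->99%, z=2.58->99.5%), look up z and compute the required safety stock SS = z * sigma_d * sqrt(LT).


From the table, SL = 99.5% corresponds to z = 2.58
sqrt(LT) = sqrt(19.7310) = 4.4420
SS = 2.58 * 48.1337 * 4.4420 = 551.6244

551.6244 units


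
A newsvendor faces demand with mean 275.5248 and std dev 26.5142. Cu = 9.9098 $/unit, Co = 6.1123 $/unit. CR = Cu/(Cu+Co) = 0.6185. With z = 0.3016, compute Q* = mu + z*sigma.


CR = Cu/(Cu+Co) = 9.9098/(9.9098+6.1123) = 0.6185
z = 0.3016
Q* = 275.5248 + 0.3016 * 26.5142 = 283.5215

283.5215 units


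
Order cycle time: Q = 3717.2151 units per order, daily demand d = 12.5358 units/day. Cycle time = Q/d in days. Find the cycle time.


Cycle = 3717.2151 / 12.5358 = 296.5280

296.5280 days


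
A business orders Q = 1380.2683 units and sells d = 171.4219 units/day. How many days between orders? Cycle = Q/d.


Cycle = 1380.2683 / 171.4219 = 8.0519

8.0519 days


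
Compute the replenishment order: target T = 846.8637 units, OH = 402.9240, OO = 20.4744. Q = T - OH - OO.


Inventory position = OH + OO = 402.9240 + 20.4744 = 423.3984
Q = 846.8637 - 423.3984 = 423.4653

423.4653 units


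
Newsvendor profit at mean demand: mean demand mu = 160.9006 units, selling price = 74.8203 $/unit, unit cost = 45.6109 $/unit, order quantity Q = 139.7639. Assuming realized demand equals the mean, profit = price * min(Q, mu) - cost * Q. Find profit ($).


Sales at mu = min(139.7639, 160.9006) = 139.7639
Revenue = 74.8203 * 139.7639 = 10457.1769
Total cost = 45.6109 * 139.7639 = 6374.7573
Profit = 10457.1769 - 6374.7573 = 4082.4197

4082.4197 $


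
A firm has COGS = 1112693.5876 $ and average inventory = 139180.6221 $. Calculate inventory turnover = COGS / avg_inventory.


Turnover = 1112693.5876 / 139180.6221 = 7.9946

7.9946


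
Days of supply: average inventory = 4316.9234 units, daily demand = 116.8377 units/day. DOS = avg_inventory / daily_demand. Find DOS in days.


DOS = 4316.9234 / 116.8377 = 36.9480

36.9480 days


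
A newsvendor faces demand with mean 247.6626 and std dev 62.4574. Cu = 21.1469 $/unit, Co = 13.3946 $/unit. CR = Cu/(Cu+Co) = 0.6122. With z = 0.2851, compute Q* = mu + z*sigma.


CR = Cu/(Cu+Co) = 21.1469/(21.1469+13.3946) = 0.6122
z = 0.2851
Q* = 247.6626 + 0.2851 * 62.4574 = 265.4692

265.4692 units


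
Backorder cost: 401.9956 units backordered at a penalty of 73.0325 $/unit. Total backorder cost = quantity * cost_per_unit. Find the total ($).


Total = 401.9956 * 73.0325 = 29358.7437

29358.7437 $


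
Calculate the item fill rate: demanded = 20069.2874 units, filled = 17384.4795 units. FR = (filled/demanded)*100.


FR = 17384.4795 / 20069.2874 * 100 = 86.6223

86.6223%


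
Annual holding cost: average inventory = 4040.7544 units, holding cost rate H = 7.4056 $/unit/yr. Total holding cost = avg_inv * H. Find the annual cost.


Cost = 4040.7544 * 7.4056 = 29924.2108

29924.2108 $/yr


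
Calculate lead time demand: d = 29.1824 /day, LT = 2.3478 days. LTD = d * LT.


LTD = 29.1824 * 2.3478 = 68.5144

68.5144 units


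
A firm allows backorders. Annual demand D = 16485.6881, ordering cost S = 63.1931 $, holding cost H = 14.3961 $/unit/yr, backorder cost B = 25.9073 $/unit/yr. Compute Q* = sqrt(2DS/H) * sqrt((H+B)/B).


sqrt(2DS/H) = 380.4354
sqrt((H+B)/B) = 1.2473
Q* = 380.4354 * 1.2473 = 474.5049

474.5049 units


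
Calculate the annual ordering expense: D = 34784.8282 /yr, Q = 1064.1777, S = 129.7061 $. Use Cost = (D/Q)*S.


Number of orders = D/Q = 32.6870
Cost = 32.6870 * 129.7061 = 4239.7096

4239.7096 $/yr


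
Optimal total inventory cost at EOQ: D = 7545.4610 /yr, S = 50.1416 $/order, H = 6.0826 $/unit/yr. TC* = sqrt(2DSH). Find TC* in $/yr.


2*D*S*H = 4602599.8610
TC* = sqrt(4602599.8610) = 2145.3671

2145.3671 $/yr


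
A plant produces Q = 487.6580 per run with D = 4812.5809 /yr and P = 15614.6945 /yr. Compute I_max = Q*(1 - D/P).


D/P = 0.3082
1 - D/P = 0.6918
I_max = 487.6580 * 0.6918 = 337.3577

337.3577 units


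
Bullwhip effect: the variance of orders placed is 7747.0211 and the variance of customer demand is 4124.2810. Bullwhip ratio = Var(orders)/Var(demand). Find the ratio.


BW = 7747.0211 / 4124.2810 = 1.8784

1.8784


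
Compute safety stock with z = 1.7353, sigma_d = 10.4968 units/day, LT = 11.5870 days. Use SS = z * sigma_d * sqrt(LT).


sqrt(LT) = sqrt(11.5870) = 3.4040
SS = 1.7353 * 10.4968 * 3.4040 = 62.0036

62.0036 units


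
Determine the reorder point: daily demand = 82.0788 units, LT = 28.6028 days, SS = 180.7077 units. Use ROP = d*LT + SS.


d*LT = 82.0788 * 28.6028 = 2347.6835
ROP = 2347.6835 + 180.7077 = 2528.3912

2528.3912 units


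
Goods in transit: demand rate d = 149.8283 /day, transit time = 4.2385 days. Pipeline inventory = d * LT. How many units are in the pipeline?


Pipeline = 149.8283 * 4.2385 = 635.0472

635.0472 units


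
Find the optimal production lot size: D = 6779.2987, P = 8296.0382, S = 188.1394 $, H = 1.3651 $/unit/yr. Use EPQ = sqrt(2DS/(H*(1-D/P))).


1 - D/P = 1 - 0.8172 = 0.1828
H*(1-D/P) = 0.2496
2DS = 2550906.3797
EPQ = sqrt(10220915.5348) = 3197.0167

3197.0167 units


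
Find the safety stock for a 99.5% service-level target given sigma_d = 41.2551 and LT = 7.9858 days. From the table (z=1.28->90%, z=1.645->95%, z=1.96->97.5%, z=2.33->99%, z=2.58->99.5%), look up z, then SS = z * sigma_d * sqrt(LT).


From the table, SL = 99.5% corresponds to z = 2.58
sqrt(LT) = sqrt(7.9858) = 2.8259
SS = 2.58 * 41.2551 * 2.8259 = 300.7853

300.7853 units


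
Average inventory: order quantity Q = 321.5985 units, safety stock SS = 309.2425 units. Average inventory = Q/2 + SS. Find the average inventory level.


Q/2 = 160.7993
Avg = 160.7993 + 309.2425 = 470.0417

470.0417 units


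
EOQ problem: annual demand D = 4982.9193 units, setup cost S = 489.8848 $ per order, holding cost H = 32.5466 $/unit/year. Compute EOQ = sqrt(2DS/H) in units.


2*D*S = 2 * 4982.9193 * 489.8848 = 4882112.8494
2*D*S/H = 150003.7746
EOQ = sqrt(150003.7746) = 387.3032

387.3032 units


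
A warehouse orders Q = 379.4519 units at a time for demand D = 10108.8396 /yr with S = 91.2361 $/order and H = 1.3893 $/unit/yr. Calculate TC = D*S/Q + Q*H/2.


Ordering cost = D*S/Q = 2430.5876
Holding cost = Q*H/2 = 263.5863
TC = 2430.5876 + 263.5863 = 2694.1739

2694.1739 $/yr


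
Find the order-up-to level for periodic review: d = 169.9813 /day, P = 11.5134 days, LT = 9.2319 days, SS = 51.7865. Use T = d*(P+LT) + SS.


P + LT = 20.7453
d*(P+LT) = 169.9813 * 20.7453 = 3526.3131
T = 3526.3131 + 51.7865 = 3578.0996

3578.0996 units


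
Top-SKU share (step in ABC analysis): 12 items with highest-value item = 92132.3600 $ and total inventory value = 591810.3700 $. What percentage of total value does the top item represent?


Top item = 92132.3600
Total = 591810.3700
Percentage = 92132.3600 / 591810.3700 * 100 = 15.5679

15.5679%


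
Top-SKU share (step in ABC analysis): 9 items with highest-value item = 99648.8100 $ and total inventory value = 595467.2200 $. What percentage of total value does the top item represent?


Top item = 99648.8100
Total = 595467.2200
Percentage = 99648.8100 / 595467.2200 * 100 = 16.7346

16.7346%


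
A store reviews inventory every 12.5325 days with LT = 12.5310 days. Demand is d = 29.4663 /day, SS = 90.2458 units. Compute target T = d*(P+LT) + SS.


P + LT = 25.0635
d*(P+LT) = 29.4663 * 25.0635 = 738.5286
T = 738.5286 + 90.2458 = 828.7744

828.7744 units


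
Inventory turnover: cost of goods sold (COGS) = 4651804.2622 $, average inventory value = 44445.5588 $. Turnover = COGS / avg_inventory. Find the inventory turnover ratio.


Turnover = 4651804.2622 / 44445.5588 = 104.6630

104.6630


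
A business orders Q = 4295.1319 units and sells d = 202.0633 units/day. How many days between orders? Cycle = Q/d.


Cycle = 4295.1319 / 202.0633 = 21.2564

21.2564 days


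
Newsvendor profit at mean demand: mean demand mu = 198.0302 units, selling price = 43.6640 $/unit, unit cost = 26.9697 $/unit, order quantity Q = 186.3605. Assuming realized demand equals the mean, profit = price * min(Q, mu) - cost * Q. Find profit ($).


Sales at mu = min(186.3605, 198.0302) = 186.3605
Revenue = 43.6640 * 186.3605 = 8137.2449
Total cost = 26.9697 * 186.3605 = 5026.0868
Profit = 8137.2449 - 5026.0868 = 3111.1581

3111.1581 $


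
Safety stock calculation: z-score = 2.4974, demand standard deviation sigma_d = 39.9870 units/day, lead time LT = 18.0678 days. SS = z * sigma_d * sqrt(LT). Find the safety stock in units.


sqrt(LT) = sqrt(18.0678) = 4.2506
SS = 2.4974 * 39.9870 * 4.2506 = 424.4823

424.4823 units


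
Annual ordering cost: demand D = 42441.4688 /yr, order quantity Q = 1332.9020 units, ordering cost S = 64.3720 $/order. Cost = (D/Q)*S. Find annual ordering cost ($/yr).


Number of orders = D/Q = 31.8414
Cost = 31.8414 * 64.3720 = 2049.6947

2049.6947 $/yr


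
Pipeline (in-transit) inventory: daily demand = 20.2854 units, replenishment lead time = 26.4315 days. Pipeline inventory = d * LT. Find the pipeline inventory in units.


Pipeline = 20.2854 * 26.4315 = 536.1736

536.1736 units


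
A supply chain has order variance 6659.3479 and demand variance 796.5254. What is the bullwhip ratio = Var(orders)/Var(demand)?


BW = 6659.3479 / 796.5254 = 8.3605

8.3605


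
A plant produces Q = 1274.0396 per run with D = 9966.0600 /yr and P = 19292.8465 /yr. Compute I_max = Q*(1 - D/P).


D/P = 0.5166
1 - D/P = 0.4834
I_max = 1274.0396 * 0.4834 = 615.9120

615.9120 units


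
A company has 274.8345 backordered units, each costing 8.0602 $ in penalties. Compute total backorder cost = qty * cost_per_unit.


Total = 274.8345 * 8.0602 = 2215.2210

2215.2210 $


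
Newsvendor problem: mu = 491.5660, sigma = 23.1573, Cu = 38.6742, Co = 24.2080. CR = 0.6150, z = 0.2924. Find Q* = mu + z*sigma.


CR = Cu/(Cu+Co) = 38.6742/(38.6742+24.2080) = 0.6150
z = 0.2924
Q* = 491.5660 + 0.2924 * 23.1573 = 498.3372

498.3372 units


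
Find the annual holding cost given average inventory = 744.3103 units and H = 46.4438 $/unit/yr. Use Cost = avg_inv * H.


Cost = 744.3103 * 46.4438 = 34568.5987

34568.5987 $/yr


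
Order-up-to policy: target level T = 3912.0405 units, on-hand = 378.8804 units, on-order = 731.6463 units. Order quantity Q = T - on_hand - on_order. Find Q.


Inventory position = OH + OO = 378.8804 + 731.6463 = 1110.5267
Q = 3912.0405 - 1110.5267 = 2801.5138

2801.5138 units


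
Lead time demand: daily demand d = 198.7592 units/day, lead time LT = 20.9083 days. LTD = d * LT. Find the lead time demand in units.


LTD = 198.7592 * 20.9083 = 4155.7170

4155.7170 units


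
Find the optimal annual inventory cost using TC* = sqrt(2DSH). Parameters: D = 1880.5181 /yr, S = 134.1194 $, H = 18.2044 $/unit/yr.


2*D*S*H = 9182807.5999
TC* = sqrt(9182807.5999) = 3030.3148

3030.3148 $/yr


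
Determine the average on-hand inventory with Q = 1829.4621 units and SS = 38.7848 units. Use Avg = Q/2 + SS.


Q/2 = 914.7310
Avg = 914.7310 + 38.7848 = 953.5159

953.5159 units


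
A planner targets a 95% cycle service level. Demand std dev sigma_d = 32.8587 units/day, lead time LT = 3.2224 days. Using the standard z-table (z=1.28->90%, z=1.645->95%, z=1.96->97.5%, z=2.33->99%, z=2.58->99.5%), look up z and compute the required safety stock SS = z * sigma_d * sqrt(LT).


From the table, SL = 95% corresponds to z = 1.645
sqrt(LT) = sqrt(3.2224) = 1.7951
SS = 1.645 * 32.8587 * 1.7951 = 97.0300

97.0300 units


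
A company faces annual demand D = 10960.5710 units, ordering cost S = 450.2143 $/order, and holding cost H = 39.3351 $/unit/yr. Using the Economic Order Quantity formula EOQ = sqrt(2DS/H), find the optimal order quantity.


2*D*S = 2 * 10960.5710 * 450.2143 = 9869211.6007
2*D*S/H = 250900.8901
EOQ = sqrt(250900.8901) = 500.9001

500.9001 units


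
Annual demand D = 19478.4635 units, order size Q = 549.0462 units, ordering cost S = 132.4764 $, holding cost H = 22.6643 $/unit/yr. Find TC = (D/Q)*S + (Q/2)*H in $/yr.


Ordering cost = D*S/Q = 4699.8535
Holding cost = Q*H/2 = 6221.8739
TC = 4699.8535 + 6221.8739 = 10921.7274

10921.7274 $/yr


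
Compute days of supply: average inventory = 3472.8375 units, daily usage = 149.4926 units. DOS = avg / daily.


DOS = 3472.8375 / 149.4926 = 23.2308

23.2308 days


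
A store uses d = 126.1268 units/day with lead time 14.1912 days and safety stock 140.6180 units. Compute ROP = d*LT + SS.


d*LT = 126.1268 * 14.1912 = 1789.8906
ROP = 1789.8906 + 140.6180 = 1930.5086

1930.5086 units


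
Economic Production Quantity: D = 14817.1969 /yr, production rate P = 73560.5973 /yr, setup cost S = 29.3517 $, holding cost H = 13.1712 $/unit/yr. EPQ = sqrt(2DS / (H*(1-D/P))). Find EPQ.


1 - D/P = 1 - 0.2014 = 0.7986
H*(1-D/P) = 10.5181
2DS = 869819.8365
EPQ = sqrt(82697.0710) = 287.5710

287.5710 units


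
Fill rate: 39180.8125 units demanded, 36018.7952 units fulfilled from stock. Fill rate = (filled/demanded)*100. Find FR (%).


FR = 36018.7952 / 39180.8125 * 100 = 91.9297

91.9297%


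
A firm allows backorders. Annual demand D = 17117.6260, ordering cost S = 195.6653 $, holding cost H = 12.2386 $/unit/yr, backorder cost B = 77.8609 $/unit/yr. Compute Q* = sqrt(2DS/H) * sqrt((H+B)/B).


sqrt(2DS/H) = 739.8230
sqrt((H+B)/B) = 1.0757
Q* = 739.8230 * 1.0757 = 795.8464

795.8464 units


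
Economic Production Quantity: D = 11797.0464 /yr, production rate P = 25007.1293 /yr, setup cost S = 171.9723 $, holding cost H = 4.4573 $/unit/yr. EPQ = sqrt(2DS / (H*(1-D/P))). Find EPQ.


1 - D/P = 1 - 0.4717 = 0.5283
H*(1-D/P) = 2.3546
2DS = 4057530.4052
EPQ = sqrt(1723249.7101) = 1312.7261

1312.7261 units


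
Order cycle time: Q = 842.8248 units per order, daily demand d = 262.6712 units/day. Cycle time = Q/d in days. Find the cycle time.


Cycle = 842.8248 / 262.6712 = 3.2087

3.2087 days


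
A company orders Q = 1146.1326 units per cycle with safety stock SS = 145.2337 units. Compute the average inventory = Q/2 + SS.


Q/2 = 573.0663
Avg = 573.0663 + 145.2337 = 718.3000

718.3000 units


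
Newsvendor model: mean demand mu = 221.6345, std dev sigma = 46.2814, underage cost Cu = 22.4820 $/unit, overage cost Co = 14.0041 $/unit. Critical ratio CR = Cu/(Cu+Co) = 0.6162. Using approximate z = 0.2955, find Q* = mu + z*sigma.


CR = Cu/(Cu+Co) = 22.4820/(22.4820+14.0041) = 0.6162
z = 0.2955
Q* = 221.6345 + 0.2955 * 46.2814 = 235.3107

235.3107 units


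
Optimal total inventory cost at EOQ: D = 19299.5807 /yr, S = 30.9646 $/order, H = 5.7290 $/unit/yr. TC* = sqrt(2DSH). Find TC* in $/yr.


2*D*S*H = 6847344.3008
TC* = sqrt(6847344.3008) = 2616.7431

2616.7431 $/yr


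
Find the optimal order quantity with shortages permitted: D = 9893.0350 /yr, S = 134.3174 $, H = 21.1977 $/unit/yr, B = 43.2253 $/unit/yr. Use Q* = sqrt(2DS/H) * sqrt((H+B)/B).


sqrt(2DS/H) = 354.0801
sqrt((H+B)/B) = 1.2208
Q* = 354.0801 * 1.2208 = 432.2679

432.2679 units


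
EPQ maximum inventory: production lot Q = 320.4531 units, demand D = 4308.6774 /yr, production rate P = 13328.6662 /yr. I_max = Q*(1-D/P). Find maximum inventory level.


D/P = 0.3233
1 - D/P = 0.6767
I_max = 320.4531 * 0.6767 = 216.8622

216.8622 units


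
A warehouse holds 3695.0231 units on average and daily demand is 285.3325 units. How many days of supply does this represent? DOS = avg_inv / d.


DOS = 3695.0231 / 285.3325 = 12.9499

12.9499 days


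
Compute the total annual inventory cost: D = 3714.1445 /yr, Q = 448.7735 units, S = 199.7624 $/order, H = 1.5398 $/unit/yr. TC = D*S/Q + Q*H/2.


Ordering cost = D*S/Q = 1653.2759
Holding cost = Q*H/2 = 345.5107
TC = 1653.2759 + 345.5107 = 1998.7866

1998.7866 $/yr


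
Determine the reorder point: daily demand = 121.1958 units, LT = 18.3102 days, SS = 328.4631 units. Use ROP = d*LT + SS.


d*LT = 121.1958 * 18.3102 = 2219.1193
ROP = 2219.1193 + 328.4631 = 2547.5824

2547.5824 units


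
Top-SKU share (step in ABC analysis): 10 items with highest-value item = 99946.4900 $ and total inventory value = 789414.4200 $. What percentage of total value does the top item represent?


Top item = 99946.4900
Total = 789414.4200
Percentage = 99946.4900 / 789414.4200 * 100 = 12.6608

12.6608%


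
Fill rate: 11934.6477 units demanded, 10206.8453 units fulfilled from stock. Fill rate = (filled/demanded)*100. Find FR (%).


FR = 10206.8453 / 11934.6477 * 100 = 85.5228

85.5228%


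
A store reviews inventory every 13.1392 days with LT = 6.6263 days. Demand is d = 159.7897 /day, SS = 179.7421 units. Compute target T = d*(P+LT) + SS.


P + LT = 19.7655
d*(P+LT) = 159.7897 * 19.7655 = 3158.3233
T = 3158.3233 + 179.7421 = 3338.0654

3338.0654 units


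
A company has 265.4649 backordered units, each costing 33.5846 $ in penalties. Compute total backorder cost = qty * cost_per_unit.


Total = 265.4649 * 33.5846 = 8915.5325

8915.5325 $


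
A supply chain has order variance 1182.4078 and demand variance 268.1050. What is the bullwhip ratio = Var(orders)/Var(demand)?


BW = 1182.4078 / 268.1050 = 4.4102

4.4102


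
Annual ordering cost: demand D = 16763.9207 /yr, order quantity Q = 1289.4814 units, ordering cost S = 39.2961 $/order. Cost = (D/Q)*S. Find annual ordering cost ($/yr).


Number of orders = D/Q = 13.0005
Cost = 13.0005 * 39.2961 = 510.8695

510.8695 $/yr


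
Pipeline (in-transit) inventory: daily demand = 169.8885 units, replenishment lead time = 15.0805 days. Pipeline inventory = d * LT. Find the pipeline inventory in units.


Pipeline = 169.8885 * 15.0805 = 2562.0035

2562.0035 units


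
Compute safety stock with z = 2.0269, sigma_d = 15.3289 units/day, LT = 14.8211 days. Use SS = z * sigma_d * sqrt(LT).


sqrt(LT) = sqrt(14.8211) = 3.8498
SS = 2.0269 * 15.3289 * 3.8498 = 119.6144

119.6144 units


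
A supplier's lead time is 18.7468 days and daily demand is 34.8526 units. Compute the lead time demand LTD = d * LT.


LTD = 34.8526 * 18.7468 = 653.3747

653.3747 units


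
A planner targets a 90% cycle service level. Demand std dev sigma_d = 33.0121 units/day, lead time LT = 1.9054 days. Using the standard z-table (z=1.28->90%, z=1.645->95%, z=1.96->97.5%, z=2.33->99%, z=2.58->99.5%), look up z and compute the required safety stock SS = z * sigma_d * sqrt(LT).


From the table, SL = 90% corresponds to z = 1.28
sqrt(LT) = sqrt(1.9054) = 1.3804
SS = 1.28 * 33.0121 * 1.3804 = 58.3279

58.3279 units


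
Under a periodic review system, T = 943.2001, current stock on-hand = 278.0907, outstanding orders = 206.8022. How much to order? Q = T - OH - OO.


Inventory position = OH + OO = 278.0907 + 206.8022 = 484.8929
Q = 943.2001 - 484.8929 = 458.3072

458.3072 units


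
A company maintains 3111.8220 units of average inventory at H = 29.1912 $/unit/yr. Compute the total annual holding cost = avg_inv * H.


Cost = 3111.8220 * 29.1912 = 90837.8184

90837.8184 $/yr


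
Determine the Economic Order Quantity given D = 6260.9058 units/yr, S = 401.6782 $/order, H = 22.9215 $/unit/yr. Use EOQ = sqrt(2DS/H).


2*D*S = 2 * 6260.9058 * 401.6782 = 5029738.7442
2*D*S/H = 219433.2284
EOQ = sqrt(219433.2284) = 468.4370

468.4370 units


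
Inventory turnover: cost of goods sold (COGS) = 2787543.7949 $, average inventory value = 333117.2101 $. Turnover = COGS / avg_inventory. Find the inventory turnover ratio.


Turnover = 2787543.7949 / 333117.2101 = 8.3681

8.3681


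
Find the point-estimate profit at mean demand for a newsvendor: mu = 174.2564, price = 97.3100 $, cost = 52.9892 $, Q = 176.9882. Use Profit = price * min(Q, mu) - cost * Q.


Sales at mu = min(176.9882, 174.2564) = 174.2564
Revenue = 97.3100 * 174.2564 = 16956.8903
Total cost = 52.9892 * 176.9882 = 9378.4631
Profit = 16956.8903 - 9378.4631 = 7578.4272

7578.4272 $
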